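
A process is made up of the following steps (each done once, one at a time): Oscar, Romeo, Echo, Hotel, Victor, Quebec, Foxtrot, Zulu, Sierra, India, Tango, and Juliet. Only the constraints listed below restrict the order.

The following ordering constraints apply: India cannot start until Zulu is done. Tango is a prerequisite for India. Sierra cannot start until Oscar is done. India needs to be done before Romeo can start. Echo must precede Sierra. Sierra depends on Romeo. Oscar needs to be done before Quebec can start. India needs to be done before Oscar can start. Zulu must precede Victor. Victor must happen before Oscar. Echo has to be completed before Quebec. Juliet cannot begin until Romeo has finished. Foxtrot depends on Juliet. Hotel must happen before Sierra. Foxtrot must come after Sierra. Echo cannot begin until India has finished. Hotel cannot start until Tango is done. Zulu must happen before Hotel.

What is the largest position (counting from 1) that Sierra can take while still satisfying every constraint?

Following the constraints forward from Sierra, its only required successor is Foxtrot.
So at least 1 step follows Sierra, putting Sierra no later than position 11. That position is achievable by scheduling everything else first.

11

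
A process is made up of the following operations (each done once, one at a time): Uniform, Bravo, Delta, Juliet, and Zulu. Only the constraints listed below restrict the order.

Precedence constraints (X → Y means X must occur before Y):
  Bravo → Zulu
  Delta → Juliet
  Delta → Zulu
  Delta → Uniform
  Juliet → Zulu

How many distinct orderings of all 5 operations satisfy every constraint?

2 operations have no prerequisites (Bravo, Delta), so any of them could come first.
Counting all ways to extend the partial order to a total order gives 11.

11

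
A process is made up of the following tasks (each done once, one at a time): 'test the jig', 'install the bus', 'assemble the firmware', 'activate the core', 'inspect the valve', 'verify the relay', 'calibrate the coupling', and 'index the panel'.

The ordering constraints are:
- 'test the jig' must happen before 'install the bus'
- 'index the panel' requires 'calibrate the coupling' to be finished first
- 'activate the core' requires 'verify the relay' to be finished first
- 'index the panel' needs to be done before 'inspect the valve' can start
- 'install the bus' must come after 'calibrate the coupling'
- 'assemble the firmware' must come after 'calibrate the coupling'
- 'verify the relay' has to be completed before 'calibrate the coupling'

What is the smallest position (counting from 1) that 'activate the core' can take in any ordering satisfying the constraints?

2

The only task forced before 'activate the core' (directly or transitively) is 'verify the relay'.
So at minimum 1 task comes before 'activate the core', putting 'activate the core' no earlier than position 2. That position is achievable by scheduling exactly that predecessor first.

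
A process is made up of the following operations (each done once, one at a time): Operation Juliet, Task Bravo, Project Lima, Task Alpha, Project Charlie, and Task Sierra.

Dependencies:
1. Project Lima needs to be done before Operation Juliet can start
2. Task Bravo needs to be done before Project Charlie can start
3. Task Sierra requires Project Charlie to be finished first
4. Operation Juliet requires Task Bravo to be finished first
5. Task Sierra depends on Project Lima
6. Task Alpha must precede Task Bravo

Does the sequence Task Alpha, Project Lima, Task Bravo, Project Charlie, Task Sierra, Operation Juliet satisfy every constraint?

Yes

Every stated constraint is respected: Project Lima sits at position 2, ahead of Operation Juliet at position 6, and each of the other listed pairs likewise has the predecessor earlier in the sequence.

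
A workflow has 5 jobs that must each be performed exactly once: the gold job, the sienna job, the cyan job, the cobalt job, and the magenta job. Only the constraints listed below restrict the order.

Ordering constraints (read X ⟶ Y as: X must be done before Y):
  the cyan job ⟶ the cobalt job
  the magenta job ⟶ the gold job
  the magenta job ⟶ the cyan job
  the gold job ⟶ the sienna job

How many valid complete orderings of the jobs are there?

6

The magenta job is the only job with nothing required before it, so every ordering starts there.
Systematically extending each partial ordering one job at a time and counting, there are 6 complete orderings.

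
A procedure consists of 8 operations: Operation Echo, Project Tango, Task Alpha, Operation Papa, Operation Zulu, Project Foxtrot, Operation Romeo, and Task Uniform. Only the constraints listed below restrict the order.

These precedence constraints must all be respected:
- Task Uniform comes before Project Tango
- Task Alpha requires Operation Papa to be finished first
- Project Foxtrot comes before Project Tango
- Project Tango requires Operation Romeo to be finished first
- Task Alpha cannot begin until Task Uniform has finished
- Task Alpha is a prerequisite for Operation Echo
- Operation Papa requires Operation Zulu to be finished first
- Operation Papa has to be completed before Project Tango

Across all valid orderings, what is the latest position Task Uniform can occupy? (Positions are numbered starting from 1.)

5

Following every chain forward from Task Uniform, the operations that must come later are Operation Echo, Project Tango, Task Alpha — 3 of them.
With 3 mandatory successors out of 8 operations total, the latest slot for Task Uniform is 8−3 = 5, and it's reachable by doing all non-successors before Task Uniform.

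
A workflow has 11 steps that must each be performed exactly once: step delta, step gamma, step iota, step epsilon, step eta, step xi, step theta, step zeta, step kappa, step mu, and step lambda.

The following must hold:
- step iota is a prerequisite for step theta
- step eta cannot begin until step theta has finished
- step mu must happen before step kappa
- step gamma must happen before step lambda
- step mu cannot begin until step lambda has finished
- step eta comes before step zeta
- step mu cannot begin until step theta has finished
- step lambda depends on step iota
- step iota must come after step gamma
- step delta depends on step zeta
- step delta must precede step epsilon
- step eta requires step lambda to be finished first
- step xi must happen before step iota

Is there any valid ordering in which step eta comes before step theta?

No

Following step theta → step eta, step theta must precede step eta in every valid ordering.
So no valid ordering can have step eta before step theta.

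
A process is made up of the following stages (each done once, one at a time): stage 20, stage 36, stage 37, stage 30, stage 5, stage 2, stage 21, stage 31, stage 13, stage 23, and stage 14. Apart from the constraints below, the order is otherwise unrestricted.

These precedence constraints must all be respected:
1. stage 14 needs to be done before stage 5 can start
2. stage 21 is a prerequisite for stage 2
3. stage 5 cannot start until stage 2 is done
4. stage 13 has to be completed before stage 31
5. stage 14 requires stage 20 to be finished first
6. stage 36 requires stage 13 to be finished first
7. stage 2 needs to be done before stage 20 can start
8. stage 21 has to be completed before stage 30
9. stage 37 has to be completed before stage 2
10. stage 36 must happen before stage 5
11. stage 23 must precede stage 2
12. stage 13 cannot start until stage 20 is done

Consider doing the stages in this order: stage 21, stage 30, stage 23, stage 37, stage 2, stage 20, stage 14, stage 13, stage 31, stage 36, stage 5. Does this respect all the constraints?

Checking each listed constraint against this order: for instance, stage 2 is in position 5 and stage 5 in position 11, so that constraint holds — and the remaining constraints check out the same way.

Yes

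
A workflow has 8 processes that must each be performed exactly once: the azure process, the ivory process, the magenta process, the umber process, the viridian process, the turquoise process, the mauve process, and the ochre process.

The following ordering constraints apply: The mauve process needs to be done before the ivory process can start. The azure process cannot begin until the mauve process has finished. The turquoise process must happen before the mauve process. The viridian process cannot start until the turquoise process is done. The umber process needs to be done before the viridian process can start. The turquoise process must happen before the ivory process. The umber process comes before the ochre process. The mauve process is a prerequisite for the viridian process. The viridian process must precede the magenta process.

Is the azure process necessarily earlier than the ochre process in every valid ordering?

Nothing in the constraints links the azure process and the ochre process; they are unordered relative to each other.
There exist valid orderings with the ochre process before the azure process, so the azure process is not required to come first.

No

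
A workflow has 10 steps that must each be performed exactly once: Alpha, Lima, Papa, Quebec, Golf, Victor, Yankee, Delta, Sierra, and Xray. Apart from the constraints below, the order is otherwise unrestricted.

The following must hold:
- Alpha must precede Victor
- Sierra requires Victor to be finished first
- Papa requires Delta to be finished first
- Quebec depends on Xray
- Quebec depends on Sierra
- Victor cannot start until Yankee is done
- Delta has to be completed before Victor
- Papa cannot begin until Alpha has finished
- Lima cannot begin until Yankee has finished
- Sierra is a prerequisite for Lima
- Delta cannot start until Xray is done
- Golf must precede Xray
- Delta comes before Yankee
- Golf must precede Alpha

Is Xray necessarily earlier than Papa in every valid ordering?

Chaining the stated constraints: Xray → Delta → Papa.
Hence Xray necessarily comes before Papa.

Yes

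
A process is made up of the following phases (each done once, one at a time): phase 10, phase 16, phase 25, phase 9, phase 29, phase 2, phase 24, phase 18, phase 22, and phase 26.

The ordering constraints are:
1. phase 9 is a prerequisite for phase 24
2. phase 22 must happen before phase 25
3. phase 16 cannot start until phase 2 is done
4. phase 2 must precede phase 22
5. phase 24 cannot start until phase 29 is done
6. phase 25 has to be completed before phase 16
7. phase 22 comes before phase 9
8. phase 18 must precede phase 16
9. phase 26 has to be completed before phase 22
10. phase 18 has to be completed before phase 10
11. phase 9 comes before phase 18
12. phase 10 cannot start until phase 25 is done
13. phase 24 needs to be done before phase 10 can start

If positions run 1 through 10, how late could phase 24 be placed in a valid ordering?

9

The only phase forced after phase 24 (directly or by a chain) is phase 10.
So at least 1 phase follows phase 24, putting phase 24 no later than position 9. That position is achievable by scheduling everything else first.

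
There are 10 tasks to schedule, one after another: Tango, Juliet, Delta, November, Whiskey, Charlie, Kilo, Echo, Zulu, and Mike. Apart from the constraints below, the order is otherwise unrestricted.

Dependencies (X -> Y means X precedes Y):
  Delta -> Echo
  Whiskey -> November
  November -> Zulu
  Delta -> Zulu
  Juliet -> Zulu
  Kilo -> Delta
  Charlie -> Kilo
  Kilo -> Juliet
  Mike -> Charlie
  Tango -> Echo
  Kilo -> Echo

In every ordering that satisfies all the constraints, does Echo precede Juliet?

No

No chain of constraints connects Echo to Juliet in either direction.
There exist valid orderings with Juliet before Echo, so Echo is not required to come first.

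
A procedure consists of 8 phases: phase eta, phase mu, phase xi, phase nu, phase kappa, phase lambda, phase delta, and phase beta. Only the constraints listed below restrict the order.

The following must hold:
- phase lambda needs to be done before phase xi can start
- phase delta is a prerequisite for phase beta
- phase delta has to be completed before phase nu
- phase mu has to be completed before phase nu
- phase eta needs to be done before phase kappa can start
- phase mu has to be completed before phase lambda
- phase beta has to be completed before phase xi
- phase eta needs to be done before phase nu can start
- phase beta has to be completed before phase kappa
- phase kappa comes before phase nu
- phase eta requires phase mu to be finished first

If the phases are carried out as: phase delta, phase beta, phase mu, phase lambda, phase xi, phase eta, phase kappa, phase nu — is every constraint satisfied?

Going through the constraints one by one, each required predecessor appears earlier in the sequence than its dependent — e.g. phase delta (position 1) is before phase nu (position 8), as required.

Yes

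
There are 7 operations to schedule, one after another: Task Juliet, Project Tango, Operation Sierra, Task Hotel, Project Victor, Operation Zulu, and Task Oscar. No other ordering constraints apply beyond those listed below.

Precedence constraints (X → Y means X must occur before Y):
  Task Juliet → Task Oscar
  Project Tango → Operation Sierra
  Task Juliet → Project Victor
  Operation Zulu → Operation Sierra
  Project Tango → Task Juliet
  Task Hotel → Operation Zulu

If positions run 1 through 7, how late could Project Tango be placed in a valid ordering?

Following every chain forward from Project Tango, the operations that must come later are Task Juliet, Operation Sierra, Project Victor, Task Oscar — 4 of them.
With 4 mandatory successors out of 7 operations total, the latest slot for Project Tango is 7−4 = 3, and it's reachable by doing all non-successors before Project Tango.

3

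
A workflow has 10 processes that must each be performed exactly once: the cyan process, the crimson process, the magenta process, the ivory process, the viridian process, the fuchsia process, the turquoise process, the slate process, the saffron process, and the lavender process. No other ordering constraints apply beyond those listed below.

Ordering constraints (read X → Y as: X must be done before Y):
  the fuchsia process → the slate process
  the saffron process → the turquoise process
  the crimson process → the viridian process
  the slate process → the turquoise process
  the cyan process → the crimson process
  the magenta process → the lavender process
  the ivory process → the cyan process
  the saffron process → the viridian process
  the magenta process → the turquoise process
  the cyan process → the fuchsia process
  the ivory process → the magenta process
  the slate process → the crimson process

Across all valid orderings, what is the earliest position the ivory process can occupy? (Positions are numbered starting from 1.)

Nothing is required before the ivory process; it can be the very first process.

1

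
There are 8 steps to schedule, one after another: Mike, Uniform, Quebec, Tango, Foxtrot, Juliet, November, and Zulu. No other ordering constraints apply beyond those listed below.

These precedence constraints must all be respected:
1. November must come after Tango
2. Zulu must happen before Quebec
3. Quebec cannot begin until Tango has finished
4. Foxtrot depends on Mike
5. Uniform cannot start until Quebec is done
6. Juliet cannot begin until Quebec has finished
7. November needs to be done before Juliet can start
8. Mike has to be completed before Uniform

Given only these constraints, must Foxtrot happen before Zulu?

Nothing in the constraints links Foxtrot and Zulu; they are unordered relative to each other.
There exist valid orderings with Zulu before Foxtrot, so Foxtrot is not required to come first.

No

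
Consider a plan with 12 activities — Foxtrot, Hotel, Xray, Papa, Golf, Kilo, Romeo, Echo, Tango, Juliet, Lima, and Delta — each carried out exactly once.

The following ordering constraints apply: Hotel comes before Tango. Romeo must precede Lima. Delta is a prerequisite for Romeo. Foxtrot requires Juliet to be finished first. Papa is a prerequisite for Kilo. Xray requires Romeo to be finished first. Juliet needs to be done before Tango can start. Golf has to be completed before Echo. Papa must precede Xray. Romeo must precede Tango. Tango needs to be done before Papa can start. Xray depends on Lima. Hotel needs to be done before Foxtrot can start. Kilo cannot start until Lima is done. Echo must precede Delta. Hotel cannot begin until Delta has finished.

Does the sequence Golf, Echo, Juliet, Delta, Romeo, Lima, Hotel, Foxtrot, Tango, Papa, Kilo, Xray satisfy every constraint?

Yes

Every stated constraint is respected: Romeo sits at position 5, ahead of Xray at position 12, and each of the other listed pairs likewise has the predecessor earlier in the sequence.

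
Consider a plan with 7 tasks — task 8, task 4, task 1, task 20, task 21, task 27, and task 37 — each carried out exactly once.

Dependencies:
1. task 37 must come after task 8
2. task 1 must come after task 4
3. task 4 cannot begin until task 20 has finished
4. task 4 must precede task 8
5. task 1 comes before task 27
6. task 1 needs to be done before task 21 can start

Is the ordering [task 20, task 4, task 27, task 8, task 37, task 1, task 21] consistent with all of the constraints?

No

In the proposed order, task 27 appears before task 1.
That contradicts the constraint that task 1 must precede task 27.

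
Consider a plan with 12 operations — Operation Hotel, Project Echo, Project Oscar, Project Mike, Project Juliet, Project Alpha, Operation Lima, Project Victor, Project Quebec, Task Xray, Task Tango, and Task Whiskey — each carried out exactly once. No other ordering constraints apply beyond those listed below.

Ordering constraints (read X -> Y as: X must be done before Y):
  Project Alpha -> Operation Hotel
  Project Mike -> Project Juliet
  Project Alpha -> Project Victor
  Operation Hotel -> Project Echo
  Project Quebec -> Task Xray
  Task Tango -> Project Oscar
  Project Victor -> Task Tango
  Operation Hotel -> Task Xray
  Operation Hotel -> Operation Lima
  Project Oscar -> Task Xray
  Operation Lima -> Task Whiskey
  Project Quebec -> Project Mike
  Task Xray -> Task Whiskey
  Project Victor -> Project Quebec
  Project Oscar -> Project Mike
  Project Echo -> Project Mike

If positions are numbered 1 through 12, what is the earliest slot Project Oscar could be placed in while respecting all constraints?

Working backwards through the constraints from Project Oscar, its full set of required predecessors is Project Alpha, Project Victor, Task Tango — 3 of them.
With 3 mandatory predecessors, the earliest Project Oscar can sit is position 3+1 = 4, and placing just those 3 first achieves it.

4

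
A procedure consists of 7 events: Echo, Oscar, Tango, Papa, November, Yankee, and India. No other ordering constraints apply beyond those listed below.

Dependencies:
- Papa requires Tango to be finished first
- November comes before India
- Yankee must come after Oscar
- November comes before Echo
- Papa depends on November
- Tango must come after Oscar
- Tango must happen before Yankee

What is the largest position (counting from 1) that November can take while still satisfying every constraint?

Following every chain forward from November, the events that must come later are Echo, Papa, India — 3 of them.
So at least 3 events follow November, putting November no later than position 4. That position is achievable by scheduling everything else first.

4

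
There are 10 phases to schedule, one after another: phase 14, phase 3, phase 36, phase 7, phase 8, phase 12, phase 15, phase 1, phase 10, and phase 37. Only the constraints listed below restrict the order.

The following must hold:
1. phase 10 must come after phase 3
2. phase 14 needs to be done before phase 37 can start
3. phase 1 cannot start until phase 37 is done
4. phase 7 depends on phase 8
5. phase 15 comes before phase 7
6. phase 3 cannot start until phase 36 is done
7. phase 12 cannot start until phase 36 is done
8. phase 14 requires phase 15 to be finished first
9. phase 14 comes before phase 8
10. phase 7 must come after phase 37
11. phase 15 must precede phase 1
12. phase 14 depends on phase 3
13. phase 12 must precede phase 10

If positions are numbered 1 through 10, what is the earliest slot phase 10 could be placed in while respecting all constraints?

The phases that are forced before phase 10, directly or transitively, are phase 3, phase 36, phase 12. That's 3 phases.
With 3 mandatory predecessors, the earliest phase 10 can sit is position 3+1 = 4, and placing just those 3 first achieves it.

4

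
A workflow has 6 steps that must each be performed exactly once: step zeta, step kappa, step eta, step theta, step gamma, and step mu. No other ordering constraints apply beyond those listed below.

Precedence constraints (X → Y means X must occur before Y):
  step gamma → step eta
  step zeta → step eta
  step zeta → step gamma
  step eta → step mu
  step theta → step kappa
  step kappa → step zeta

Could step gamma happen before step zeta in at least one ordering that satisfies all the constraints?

There is a dependency chain step zeta → step gamma, so step gamma always comes after step zeta.
So no valid ordering can have step gamma before step zeta.

No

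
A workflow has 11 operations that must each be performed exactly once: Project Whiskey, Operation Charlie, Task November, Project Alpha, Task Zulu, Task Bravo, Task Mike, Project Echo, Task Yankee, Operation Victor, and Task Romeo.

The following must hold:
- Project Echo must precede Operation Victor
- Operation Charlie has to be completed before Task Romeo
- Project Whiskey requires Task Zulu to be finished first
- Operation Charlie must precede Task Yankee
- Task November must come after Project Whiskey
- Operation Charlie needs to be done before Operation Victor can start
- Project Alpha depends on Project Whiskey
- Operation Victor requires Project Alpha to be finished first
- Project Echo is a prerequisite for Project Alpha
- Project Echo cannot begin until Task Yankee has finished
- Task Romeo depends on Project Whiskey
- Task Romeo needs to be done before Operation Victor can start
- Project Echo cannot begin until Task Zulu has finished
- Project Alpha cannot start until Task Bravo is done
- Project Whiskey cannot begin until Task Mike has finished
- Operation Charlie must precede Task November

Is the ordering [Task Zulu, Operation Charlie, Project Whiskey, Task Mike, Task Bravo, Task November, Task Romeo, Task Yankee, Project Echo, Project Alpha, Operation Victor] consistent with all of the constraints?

No

The sequence places Project Whiskey ahead of Task Mike.
That contradicts the constraint that Task Mike must precede Project Whiskey.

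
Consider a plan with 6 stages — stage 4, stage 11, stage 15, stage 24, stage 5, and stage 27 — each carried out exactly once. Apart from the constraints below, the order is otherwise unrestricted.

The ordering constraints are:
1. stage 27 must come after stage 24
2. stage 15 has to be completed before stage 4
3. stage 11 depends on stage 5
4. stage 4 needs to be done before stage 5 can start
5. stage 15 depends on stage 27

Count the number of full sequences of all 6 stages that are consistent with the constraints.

Only stage 24 has no prerequisites, so it must go first.
Continuing from there, at each step only one stage has all its prerequisites placed, so the ordering is fully determined — there is exactly 1.

1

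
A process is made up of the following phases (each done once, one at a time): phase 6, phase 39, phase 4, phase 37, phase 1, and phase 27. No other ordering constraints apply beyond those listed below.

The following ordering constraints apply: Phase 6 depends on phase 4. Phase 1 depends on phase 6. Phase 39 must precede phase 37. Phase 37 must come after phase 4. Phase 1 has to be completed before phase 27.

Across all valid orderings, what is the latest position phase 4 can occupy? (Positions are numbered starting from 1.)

2

The phases that are forced after phase 4, directly or by a chain of constraints, are phase 6, phase 37, phase 1, phase 27. That's 4 phases.
So at least 4 phases follow phase 4, putting phase 4 no later than position 2. That position is achievable by scheduling everything else first.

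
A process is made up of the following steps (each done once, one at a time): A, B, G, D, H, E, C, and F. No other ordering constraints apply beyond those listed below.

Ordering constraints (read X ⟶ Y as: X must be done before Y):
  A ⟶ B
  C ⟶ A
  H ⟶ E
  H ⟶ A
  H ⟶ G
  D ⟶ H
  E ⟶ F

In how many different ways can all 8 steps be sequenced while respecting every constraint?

120

2 steps have no prerequisites (D, C), so any of them could come first.
Enumerating by repeatedly choosing an available step (one whose prerequisites are all placed) gives 120 distinct complete orderings.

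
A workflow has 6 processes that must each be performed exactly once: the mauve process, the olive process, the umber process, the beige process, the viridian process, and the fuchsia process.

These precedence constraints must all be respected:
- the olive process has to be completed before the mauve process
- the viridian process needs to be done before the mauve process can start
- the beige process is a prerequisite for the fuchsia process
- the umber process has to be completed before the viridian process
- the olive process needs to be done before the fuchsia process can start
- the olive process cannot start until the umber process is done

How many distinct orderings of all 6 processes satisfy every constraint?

The processes with no prerequisites are the umber process, the beige process; any of them can be placed first.
Systematically extending each partial ordering one process at a time and counting, there are 21 complete orderings.

21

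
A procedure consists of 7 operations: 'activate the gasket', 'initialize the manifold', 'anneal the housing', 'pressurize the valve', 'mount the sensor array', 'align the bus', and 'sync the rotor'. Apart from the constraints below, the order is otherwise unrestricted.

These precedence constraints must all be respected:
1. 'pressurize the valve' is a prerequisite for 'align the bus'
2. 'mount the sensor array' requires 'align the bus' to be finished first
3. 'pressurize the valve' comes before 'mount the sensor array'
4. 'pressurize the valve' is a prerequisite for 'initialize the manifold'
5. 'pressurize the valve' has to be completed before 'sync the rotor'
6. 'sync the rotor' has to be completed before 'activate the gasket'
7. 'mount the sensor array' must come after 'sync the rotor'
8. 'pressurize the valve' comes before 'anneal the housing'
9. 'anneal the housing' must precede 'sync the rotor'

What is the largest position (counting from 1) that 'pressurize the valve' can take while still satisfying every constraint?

1

Every operation that must follow 'pressurize the valve' has to come after it. Tracing all chains starting from 'pressurize the valve', those operations are: 'activate the gasket', 'initialize the manifold', 'anneal the housing', 'mount the sensor array', 'align the bus', 'sync the rotor' — 6 in total.
So at least 6 operations follow 'pressurize the valve', putting 'pressurize the valve' no later than position 1. That position is achievable by scheduling everything else first.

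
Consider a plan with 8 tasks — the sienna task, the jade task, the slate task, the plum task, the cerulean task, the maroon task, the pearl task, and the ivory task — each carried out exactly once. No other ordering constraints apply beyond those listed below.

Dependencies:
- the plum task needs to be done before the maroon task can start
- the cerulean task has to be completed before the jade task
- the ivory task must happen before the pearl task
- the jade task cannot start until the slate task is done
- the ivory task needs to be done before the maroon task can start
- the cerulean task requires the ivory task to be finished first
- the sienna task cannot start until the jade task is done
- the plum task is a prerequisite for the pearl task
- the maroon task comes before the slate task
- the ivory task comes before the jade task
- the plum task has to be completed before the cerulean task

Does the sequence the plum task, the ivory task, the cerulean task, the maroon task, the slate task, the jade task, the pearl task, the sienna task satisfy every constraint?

Yes

Going through the constraints one by one, each required predecessor appears earlier in the sequence than its dependent — e.g. the plum task (position 1) is before the pearl task (position 7), as required.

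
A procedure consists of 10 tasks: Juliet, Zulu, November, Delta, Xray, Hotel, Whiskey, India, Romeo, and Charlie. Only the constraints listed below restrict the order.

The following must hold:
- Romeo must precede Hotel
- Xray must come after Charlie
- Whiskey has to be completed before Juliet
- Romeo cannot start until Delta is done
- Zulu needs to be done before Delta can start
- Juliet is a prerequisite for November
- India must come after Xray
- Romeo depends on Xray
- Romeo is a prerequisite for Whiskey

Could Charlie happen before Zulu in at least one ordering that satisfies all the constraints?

Yes

No chain of constraints runs from Zulu to Charlie, so Zulu is not required to come first.
That means at least one valid schedule has Charlie before Zulu.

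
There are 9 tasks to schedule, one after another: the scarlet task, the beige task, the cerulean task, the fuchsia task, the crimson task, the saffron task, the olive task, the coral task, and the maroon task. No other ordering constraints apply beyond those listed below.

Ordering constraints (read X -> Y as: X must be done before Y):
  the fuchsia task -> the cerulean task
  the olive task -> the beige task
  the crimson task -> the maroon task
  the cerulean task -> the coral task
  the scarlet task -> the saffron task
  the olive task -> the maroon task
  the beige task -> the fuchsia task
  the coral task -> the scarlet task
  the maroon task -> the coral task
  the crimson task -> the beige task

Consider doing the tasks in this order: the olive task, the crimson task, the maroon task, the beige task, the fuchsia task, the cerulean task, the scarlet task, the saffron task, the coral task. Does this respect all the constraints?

Here the coral task comes after the scarlet task.
That contradicts the constraint that the coral task must precede the scarlet task.

No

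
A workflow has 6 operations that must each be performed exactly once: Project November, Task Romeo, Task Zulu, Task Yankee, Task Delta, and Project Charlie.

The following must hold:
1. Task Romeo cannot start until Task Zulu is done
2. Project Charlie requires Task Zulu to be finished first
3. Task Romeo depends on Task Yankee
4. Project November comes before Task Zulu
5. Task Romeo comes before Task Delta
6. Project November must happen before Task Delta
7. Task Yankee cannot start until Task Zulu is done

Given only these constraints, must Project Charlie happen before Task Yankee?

No

Project Charlie and Task Yankee are not related by any chain of constraints.
So Project Charlie can come before Task Yankee or after — it is not forced.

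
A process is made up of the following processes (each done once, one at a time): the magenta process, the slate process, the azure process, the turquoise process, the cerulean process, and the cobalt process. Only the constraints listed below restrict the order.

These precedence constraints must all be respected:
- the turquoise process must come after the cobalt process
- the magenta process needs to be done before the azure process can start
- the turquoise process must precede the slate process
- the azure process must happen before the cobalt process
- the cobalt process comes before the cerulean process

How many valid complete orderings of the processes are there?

The magenta process is the only process with nothing required before it, so every ordering starts there.
Systematically extending each partial ordering one process at a time and counting, there are 3 complete orderings.

3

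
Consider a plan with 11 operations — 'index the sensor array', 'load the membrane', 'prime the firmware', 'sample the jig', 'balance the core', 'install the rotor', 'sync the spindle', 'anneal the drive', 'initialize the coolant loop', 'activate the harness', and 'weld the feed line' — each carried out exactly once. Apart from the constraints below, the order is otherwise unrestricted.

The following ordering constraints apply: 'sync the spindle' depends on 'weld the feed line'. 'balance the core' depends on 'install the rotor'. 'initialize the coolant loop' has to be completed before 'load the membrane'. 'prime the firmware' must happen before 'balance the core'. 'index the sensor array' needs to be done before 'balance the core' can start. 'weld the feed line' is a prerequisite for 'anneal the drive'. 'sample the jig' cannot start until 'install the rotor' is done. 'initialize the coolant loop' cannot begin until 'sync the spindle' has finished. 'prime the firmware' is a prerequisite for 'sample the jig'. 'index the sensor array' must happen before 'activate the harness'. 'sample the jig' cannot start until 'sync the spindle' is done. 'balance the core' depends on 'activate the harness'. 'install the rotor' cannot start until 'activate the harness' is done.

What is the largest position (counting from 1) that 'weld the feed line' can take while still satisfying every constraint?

Every operation that must follow 'weld the feed line' has to come after it. Tracing all chains starting from 'weld the feed line', those operations are: 'load the membrane', 'sample the jig', 'sync the spindle', 'anneal the drive', 'initialize the coolant loop' — 5 in total.
So at least 5 operations follow 'weld the feed line', putting 'weld the feed line' no later than position 6. That position is achievable by scheduling everything else first.

6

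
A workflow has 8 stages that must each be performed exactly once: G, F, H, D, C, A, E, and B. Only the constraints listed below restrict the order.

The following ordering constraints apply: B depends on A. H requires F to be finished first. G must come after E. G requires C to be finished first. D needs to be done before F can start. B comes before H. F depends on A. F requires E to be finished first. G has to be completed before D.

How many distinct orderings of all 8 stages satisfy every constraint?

3 stages have no prerequisites (C, A, E), so any of them could come first.
Enumerating by repeatedly choosing an available stage (one whose prerequisites are all placed) gives 40 distinct complete orderings.

40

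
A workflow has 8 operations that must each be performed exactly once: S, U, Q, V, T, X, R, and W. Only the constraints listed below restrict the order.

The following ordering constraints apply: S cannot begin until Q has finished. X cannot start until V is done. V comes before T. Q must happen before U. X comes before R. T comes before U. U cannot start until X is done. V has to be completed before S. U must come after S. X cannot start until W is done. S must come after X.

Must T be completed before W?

T and W are not related by any chain of constraints.
So T can come before W or after — it is not forced.

No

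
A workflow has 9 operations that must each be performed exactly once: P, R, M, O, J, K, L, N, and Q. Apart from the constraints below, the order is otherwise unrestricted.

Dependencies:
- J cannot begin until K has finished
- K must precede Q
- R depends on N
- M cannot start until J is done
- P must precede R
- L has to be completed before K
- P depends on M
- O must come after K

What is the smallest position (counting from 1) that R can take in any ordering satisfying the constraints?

Every operation that must precede R has to come before it. Tracing all chains that end at R, those operations are: P, M, J, K, L, N — 6 in total.
So at minimum 6 operations come before R, putting R no earlier than position 7. That position is achievable by scheduling exactly those predecessors first.

7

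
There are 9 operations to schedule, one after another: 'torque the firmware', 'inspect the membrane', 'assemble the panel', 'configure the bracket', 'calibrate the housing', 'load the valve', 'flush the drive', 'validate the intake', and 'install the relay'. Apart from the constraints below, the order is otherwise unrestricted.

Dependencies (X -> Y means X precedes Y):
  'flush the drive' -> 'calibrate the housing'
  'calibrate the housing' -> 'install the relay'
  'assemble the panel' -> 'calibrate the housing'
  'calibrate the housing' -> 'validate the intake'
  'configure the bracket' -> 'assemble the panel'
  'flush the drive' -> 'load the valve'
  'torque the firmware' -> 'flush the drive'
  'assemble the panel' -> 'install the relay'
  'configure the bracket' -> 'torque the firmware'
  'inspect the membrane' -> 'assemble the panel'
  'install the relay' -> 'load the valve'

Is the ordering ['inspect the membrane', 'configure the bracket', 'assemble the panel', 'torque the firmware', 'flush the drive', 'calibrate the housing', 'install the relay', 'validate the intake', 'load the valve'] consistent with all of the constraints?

Checking each listed constraint against this order: for instance, 'assemble the panel' is in position 3 and 'install the relay' in position 7, so that constraint holds — and the remaining constraints check out the same way.

Yes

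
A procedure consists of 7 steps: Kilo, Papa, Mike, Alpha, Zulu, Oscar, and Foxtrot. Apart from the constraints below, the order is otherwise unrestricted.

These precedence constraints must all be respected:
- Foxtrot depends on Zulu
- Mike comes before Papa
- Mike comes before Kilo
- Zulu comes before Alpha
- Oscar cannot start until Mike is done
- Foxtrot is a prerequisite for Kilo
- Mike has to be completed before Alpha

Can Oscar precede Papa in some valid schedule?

Yes

The constraints leave Oscar and Papa unordered relative to each other; nothing requires Papa earlier.
That means at least one valid schedule has Oscar before Papa.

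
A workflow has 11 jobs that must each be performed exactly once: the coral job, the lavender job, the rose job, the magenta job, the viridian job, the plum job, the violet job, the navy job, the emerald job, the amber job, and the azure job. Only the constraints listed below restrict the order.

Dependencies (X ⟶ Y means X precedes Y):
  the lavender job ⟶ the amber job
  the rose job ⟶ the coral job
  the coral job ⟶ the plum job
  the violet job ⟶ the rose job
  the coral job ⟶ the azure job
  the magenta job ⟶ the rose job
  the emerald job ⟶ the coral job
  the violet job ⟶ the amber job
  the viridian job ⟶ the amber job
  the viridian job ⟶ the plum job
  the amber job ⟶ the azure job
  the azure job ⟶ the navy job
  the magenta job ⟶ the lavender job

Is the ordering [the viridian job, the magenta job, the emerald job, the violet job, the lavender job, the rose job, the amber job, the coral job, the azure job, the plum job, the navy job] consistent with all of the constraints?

Yes

Checking each listed constraint against this order: for instance, the viridian job is in position 1 and the plum job in position 10, so that constraint holds — and the remaining constraints check out the same way.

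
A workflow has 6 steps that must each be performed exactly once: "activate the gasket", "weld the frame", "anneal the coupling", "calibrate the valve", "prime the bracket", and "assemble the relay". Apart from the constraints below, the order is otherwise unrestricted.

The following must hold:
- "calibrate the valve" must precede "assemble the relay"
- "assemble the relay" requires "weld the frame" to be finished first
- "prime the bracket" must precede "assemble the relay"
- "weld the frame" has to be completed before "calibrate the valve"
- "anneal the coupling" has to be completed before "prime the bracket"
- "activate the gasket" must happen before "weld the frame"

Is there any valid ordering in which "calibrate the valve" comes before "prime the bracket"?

Yes

No chain of constraints runs from "prime the bracket" to "calibrate the valve", so "prime the bracket" is not required to come first.
That means at least one valid schedule has "calibrate the valve" before "prime the bracket".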